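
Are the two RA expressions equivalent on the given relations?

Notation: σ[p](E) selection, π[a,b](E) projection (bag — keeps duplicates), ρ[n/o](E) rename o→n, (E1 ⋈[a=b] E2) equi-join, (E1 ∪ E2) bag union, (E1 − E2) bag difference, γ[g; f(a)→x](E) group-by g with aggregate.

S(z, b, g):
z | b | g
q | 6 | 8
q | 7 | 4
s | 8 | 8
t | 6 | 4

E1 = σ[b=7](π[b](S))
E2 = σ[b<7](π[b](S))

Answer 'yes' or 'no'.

E1 per-node cardinality:
  S → 4
  π[b](S) → 4
  σ[b=7](π[b](S)) → 1
E2 per-node cardinality:
  S → 4
  π[b](S) → 4
  σ[b<7](π[b](S)) → 2

E1 result:
b
7
E2 result:
b
6
6
Witness: (6,) appears 0× in E1 but 2× in E2.

no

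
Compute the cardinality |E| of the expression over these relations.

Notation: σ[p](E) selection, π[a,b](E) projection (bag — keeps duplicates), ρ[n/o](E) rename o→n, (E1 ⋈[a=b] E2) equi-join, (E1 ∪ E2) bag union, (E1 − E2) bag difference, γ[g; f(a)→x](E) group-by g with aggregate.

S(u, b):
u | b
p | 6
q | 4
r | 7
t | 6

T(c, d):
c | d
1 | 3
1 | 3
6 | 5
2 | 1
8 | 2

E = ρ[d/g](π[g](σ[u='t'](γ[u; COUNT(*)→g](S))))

Row counts bottom-up:
  S → 4
  γ[u; COUNT(*)→g](S) → 4
  σ[u='t'](γ[u; COUNT(*)→g](S)) → 1
  π[g](σ[u='t'](γ[u; COUNT(*)→g](S))) → 1
  ρ[d/g](π[g](σ[u='t'](γ[u; COUNT(*)→g](S)))) → 1

|E| = 1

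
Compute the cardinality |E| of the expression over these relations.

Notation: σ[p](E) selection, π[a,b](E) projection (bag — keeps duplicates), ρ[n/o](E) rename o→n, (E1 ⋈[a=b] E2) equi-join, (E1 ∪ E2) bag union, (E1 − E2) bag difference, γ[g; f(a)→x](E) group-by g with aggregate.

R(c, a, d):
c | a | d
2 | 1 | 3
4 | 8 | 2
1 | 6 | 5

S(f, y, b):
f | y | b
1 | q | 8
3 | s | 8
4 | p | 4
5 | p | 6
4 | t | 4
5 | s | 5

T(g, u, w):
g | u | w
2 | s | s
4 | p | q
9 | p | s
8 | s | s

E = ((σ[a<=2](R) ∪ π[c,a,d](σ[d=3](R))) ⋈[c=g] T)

Row counts bottom-up:
  R → 3
  σ[a<=2](R) → 1
  R → 3
  σ[d=3](R) → 1
  π[c,a,d](σ[d=3](R)) → 1
  (σ[a<=2](R) ∪ π[c,a,d](σ[d=3](R))) → 2
  T → 4
  ((σ[a<=2](R) ∪ π[c,a,d](σ[d=3](R))) ⋈[c=g] T) → 2

|E| = 2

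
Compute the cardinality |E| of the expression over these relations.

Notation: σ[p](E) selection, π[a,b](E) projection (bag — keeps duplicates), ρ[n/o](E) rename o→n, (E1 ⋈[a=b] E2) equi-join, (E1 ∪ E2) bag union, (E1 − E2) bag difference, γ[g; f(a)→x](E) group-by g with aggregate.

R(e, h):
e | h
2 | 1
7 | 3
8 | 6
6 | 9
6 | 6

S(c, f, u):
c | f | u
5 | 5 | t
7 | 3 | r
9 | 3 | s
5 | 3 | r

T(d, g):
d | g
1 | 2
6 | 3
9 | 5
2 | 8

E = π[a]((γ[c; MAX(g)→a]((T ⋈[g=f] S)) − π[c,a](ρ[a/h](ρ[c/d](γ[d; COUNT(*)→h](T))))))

Row counts bottom-up:
  T → 4
  S → 4
  (T ⋈[g=f] S) → 4
  γ[c; MAX(g)→a]((T ⋈[g=f] S)) → 3
  T → 4
  γ[d; COUNT(*)→h](T) → 4
  ρ[c/d](γ[d; COUNT(*)→h](T)) → 4
  ρ[a/h](ρ[c/d](γ[d; COUNT(*)→h](T))) → 4
  π[c,a](ρ[a/h](ρ[c/d](γ[d; COUNT(*)→h](T)))) → 4
  (γ[c; MAX(g)→a]((T ⋈[g=f] S)) − π[c,a](ρ[a/h](ρ[c/d](γ[d; COUNT(*)→h](T))))) → 3
  π[a]((γ[c; MAX(g)→a]((T ⋈[g=f] S)) − π[c,a](ρ[a/h](ρ[c/d](γ[d; COUNT(*)→h](T)))))) → 3

|E| = 3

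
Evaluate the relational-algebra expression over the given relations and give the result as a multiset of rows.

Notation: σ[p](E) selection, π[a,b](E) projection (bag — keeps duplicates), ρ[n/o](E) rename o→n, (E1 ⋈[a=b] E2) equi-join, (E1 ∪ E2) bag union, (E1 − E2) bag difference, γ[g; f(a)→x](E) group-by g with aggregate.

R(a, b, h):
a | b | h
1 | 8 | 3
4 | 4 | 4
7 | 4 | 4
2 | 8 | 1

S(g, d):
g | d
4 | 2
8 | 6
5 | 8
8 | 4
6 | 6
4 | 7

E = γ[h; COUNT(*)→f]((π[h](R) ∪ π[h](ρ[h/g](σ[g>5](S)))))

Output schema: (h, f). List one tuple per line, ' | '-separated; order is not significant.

Subexpression sizes:
  R → 4
  π[h](R) → 4
  S → 6
  σ[g>5](S) → 3
  ρ[h/g](σ[g>5](S)) → 3
  π[h](ρ[h/g](σ[g>5](S))) → 3
  (π[h](R) ∪ π[h](ρ[h/g](σ[g>5](S)))) → 7
  γ[h; COUNT(*)→f]((π[h](R) ∪ π[h](ρ[h/g](σ[g>5](S))))) → 5

== RESULT ==
h | f
1 | 1
3 | 1
4 | 2
6 | 1
8 | 2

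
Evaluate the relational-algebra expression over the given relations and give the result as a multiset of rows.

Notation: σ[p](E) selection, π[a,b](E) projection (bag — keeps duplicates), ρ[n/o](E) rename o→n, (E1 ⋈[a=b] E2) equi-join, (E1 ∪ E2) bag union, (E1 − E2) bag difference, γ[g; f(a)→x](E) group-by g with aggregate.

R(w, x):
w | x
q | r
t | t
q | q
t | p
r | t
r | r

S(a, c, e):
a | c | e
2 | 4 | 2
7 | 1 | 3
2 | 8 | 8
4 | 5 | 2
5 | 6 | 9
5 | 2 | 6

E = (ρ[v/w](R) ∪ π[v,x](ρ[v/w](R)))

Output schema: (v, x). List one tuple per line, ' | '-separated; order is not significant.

Stepwise |·|:
  R → 6
  ρ[v/w](R) → 6
  R → 6
  ρ[v/w](R) → 6
  π[v,x](ρ[v/w](R)) → 6
  (ρ[v/w](R) ∪ π[v,x](ρ[v/w](R))) → 12

== RESULT ==
v | x
q | q
q | q
q | r
q | r
r | r
r | r
r | t
r | t
t | p
t | p
t | t
t | t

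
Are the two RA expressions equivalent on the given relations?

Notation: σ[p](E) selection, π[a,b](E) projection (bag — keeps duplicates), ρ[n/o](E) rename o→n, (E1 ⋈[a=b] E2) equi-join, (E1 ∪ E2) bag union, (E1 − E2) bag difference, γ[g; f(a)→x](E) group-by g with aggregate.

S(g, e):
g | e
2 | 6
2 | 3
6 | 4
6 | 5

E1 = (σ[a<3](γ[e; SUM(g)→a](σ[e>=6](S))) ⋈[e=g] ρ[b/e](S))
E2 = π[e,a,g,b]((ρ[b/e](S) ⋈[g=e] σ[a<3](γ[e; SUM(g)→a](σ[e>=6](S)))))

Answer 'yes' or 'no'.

E1 subexpression sizes:
  S → 4
  σ[e>=6](S) → 1
  γ[e; SUM(g)→a](σ[e>=6](S)) → 1
  σ[a<3](γ[e; SUM(g)→a](σ[e>=6](S))) → 1
  S → 4
  ρ[b/e](S) → 4
  (σ[a<3](γ[e; SUM(g)→a](σ[e>=6](S))) ⋈[e=g] ρ[b/e](S)) → 2
E2 subexpression sizes:
  S → 4
  ρ[b/e](S) → 4
  S → 4
  σ[e>=6](S) → 1
  γ[e; SUM(g)→a](σ[e>=6](S)) → 1
  σ[a<3](γ[e; SUM(g)→a](σ[e>=6](S))) → 1
  (ρ[b/e](S) ⋈[g=e] σ[a<3](γ[e; SUM(g)→a](σ[e>=6](S)))) → 2
  π[e,a,g,b]((ρ[b/e](S) ⋈[g=e] σ[a<3](γ[e; SUM(g)→a](σ[e>=6](S))))) → 2

E1 and E2 produce the same multiset:
e | a | g | b
6 | 2 | 6 | 4
6 | 2 | 6 | 5

yes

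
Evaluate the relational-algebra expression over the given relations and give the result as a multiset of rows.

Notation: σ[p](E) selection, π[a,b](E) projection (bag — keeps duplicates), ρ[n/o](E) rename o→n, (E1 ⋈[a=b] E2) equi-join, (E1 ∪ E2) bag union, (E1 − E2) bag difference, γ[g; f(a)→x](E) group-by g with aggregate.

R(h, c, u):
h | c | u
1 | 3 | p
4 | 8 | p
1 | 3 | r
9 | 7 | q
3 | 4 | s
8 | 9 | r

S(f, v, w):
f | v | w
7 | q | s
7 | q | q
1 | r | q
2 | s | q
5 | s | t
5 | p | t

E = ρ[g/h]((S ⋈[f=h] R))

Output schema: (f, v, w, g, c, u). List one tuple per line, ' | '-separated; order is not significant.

Stepwise |·|:
  S → 6
  R → 6
  (S ⋈[f=h] R) → 2
  ρ[g/h]((S ⋈[f=h] R)) → 2

== RESULT ==
f | v | w | g | c | u
1 | r | q | 1 | 3 | p
1 | r | q | 1 | 3 | r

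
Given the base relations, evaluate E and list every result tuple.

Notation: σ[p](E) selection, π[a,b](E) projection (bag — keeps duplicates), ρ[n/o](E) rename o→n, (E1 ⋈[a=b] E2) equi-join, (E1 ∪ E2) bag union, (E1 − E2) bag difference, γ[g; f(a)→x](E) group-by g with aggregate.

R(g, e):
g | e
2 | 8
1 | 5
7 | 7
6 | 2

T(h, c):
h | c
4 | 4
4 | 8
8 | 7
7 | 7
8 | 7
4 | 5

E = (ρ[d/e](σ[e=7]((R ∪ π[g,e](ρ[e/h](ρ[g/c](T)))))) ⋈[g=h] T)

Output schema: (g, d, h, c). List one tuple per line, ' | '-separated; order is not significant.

Subexpression sizes:
  R → 4
  T → 6
  ρ[g/c](T) → 6
  ρ[e/h](ρ[g/c](T)) → 6
  π[g,e](ρ[e/h](ρ[g/c](T))) → 6
  (R ∪ π[g,e](ρ[e/h](ρ[g/c](T)))) → 10
  σ[e=7]((R ∪ π[g,e](ρ[e/h](ρ[g/c](T))))) → 2
  ρ[d/e](σ[e=7]((R ∪ π[g,e](ρ[e/h](ρ[g/c](T)))))) → 2
  T → 6
  (ρ[d/e](σ[e=7]((R ∪ π[g,e](ρ[e/h](ρ[g/c](T)))))) ⋈[g=h] T) → 2

== RESULT ==
g | d | h | c
7 | 7 | 7 | 7
7 | 7 | 7 | 7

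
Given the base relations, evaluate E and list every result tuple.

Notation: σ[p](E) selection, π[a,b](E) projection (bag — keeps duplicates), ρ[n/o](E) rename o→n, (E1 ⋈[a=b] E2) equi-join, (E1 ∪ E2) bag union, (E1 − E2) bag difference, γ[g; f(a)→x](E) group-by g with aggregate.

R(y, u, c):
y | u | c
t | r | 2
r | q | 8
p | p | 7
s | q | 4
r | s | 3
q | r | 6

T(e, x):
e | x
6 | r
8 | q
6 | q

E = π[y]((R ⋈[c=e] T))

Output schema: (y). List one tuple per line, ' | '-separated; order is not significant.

Subexpression sizes:
  R → 6
  T → 3
  (R ⋈[c=e] T) → 3
  π[y]((R ⋈[c=e] T)) → 3

== RESULT ==
y
q
q
r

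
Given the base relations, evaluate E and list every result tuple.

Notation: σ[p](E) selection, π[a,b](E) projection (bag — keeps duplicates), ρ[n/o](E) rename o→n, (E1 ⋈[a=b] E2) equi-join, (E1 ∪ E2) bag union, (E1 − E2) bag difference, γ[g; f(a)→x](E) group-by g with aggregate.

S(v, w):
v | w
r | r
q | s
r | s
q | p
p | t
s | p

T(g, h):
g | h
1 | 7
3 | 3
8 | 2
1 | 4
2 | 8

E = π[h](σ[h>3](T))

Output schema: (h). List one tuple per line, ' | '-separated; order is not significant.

Subexpression sizes:
  T → 5
  σ[h>3](T) → 3
  π[h](σ[h>3](T)) → 3

== RESULT ==
h
4
7
8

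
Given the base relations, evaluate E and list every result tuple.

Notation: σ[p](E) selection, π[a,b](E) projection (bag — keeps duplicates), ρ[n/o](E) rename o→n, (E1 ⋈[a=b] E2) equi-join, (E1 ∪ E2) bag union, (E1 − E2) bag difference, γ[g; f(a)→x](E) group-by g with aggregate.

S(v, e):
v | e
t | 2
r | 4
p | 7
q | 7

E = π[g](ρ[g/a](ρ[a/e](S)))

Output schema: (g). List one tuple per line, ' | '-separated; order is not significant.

Subexpression sizes:
  S → 4
  ρ[a/e](S) → 4
  ρ[g/a](ρ[a/e](S)) → 4
  π[g](ρ[g/a](ρ[a/e](S))) → 4

== RESULT ==
g
2
4
7
7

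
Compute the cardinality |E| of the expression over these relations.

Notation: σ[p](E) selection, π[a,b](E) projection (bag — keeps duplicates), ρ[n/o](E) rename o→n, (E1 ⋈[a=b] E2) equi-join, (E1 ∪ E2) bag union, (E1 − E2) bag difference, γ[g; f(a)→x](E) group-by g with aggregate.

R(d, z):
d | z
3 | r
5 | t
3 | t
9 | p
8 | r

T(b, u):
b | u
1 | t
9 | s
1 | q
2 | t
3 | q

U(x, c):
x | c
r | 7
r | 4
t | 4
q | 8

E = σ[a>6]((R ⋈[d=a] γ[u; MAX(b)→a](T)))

Row counts bottom-up:
  R → 5
  T → 5
  γ[u; MAX(b)→a](T) → 3
  (R ⋈[d=a] γ[u; MAX(b)→a](T)) → 3
  σ[a>6]((R ⋈[d=a] γ[u; MAX(b)→a](T))) → 1

|E| = 1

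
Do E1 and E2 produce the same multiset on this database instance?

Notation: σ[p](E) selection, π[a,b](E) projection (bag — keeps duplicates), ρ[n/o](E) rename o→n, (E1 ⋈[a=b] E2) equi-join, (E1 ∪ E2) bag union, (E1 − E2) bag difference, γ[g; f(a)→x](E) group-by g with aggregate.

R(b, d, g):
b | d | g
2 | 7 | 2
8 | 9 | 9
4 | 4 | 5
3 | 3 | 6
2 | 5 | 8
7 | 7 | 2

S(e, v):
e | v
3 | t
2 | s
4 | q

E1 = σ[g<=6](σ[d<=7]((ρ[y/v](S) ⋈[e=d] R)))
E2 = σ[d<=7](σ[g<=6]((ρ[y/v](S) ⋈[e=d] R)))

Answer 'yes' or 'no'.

E1 stepwise |·|:
  S → 3
  ρ[y/v](S) → 3
  R → 6
  (ρ[y/v](S) ⋈[e=d] R) → 2
  σ[d<=7]((ρ[y/v](S) ⋈[e=d] R)) → 2
  σ[g<=6](σ[d<=7]((ρ[y/v](S) ⋈[e=d] R))) → 2
E2 stepwise |·|:
  S → 3
  ρ[y/v](S) → 3
  R → 6
  (ρ[y/v](S) ⋈[e=d] R) → 2
  σ[g<=6]((ρ[y/v](S) ⋈[e=d] R)) → 2
  σ[d<=7](σ[g<=6]((ρ[y/v](S) ⋈[e=d] R))) → 2

E1 and E2 produce the same multiset:
e | y | b | d | g
3 | t | 3 | 3 | 6
4 | q | 4 | 4 | 5

yes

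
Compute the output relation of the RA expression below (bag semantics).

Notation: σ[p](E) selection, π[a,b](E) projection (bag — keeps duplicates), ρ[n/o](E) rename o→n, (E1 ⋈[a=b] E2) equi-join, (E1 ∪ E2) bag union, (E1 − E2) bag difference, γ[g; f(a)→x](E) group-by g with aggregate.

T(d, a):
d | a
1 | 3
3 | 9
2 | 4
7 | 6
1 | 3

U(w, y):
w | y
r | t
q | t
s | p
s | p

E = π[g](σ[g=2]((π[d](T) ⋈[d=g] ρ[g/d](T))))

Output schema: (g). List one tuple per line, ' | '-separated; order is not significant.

Per-node cardinality:
  T → 5
  π[d](T) → 5
  T → 5
  ρ[g/d](T) → 5
  (π[d](T) ⋈[d=g] ρ[g/d](T)) → 7
  σ[g=2]((π[d](T) ⋈[d=g] ρ[g/d](T))) → 1
  π[g](σ[g=2]((π[d](T) ⋈[d=g] ρ[g/d](T)))) → 1

== RESULT ==
g
2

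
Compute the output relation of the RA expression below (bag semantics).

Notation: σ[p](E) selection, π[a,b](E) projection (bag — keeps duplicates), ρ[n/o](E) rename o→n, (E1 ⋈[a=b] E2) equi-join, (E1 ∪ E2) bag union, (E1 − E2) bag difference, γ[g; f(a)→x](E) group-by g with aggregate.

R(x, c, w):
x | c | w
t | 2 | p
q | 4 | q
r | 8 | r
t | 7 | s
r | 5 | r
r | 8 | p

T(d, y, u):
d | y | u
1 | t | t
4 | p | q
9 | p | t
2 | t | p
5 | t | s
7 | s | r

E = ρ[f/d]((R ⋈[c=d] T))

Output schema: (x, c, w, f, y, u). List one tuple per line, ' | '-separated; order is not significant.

Row counts bottom-up:
  R → 6
  T → 6
  (R ⋈[c=d] T) → 4
  ρ[f/d]((R ⋈[c=d] T)) → 4

== RESULT ==
x | c | w | f | y | u
q | 4 | q | 4 | p | q
r | 5 | r | 5 | t | s
t | 2 | p | 2 | t | p
t | 7 | s | 7 | s | r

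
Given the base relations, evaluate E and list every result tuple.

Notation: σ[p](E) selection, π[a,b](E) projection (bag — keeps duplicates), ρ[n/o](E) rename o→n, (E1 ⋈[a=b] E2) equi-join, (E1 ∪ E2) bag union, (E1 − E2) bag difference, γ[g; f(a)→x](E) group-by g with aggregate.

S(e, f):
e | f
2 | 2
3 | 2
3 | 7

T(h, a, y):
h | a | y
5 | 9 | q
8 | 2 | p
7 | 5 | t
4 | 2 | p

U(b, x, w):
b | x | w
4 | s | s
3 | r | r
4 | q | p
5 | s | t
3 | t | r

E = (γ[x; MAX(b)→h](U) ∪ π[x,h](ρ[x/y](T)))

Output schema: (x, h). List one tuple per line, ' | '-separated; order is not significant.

Per-node cardinality:
  U → 5
  γ[x; MAX(b)→h](U) → 4
  T → 4
  ρ[x/y](T) → 4
  π[x,h](ρ[x/y](T)) → 4
  (γ[x; MAX(b)→h](U) ∪ π[x,h](ρ[x/y](T))) → 8

== RESULT ==
x | h
p | 4
p | 8
q | 4
q | 5
r | 3
s | 5
t | 3
t | 7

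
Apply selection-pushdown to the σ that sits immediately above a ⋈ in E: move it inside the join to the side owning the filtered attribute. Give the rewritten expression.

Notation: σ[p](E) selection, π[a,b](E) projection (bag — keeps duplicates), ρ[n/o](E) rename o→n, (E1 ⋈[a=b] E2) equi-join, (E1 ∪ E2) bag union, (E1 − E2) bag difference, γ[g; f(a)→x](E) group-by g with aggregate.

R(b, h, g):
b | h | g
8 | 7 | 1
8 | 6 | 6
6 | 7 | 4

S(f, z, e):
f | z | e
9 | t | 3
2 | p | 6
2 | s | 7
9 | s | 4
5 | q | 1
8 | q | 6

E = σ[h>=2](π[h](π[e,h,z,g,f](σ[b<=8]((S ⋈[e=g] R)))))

σ filters on b, owned by the right side.
E' = σ[h>=2](π[h](π[e,h,z,g,f]((S ⋈[e=g] σ[b<=8](R)))))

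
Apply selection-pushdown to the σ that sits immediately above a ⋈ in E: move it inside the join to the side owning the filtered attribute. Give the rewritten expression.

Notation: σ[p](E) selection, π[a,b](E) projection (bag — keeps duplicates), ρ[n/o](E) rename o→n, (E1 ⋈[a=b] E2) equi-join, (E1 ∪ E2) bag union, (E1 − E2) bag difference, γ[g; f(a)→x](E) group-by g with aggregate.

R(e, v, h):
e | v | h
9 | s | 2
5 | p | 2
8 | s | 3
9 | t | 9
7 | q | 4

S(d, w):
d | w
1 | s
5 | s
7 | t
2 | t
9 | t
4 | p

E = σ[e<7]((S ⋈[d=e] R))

σ filters on e, owned by the right side.
E' = (S ⋈[d=e] σ[e<7](R))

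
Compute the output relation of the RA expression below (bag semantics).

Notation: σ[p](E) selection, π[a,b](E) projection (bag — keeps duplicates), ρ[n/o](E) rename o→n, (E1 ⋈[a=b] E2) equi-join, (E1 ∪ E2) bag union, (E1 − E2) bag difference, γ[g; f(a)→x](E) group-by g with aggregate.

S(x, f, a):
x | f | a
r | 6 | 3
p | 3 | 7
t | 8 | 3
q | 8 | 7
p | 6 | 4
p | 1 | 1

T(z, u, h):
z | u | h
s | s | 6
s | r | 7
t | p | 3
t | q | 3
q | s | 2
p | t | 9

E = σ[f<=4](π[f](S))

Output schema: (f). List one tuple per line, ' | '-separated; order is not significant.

Subexpression sizes:
  S → 6
  π[f](S) → 6
  σ[f<=4](π[f](S)) → 2

== RESULT ==
f
1
3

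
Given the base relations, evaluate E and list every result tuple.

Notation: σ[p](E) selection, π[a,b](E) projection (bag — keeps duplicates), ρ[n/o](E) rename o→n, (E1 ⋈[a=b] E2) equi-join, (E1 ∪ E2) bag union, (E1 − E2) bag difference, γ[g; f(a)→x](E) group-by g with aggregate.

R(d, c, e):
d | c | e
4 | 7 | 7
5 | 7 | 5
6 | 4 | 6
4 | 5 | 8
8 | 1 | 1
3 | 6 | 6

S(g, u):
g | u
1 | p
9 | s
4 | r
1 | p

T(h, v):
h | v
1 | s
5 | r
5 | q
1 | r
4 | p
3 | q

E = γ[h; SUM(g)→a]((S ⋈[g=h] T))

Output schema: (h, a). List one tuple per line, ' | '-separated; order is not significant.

Stepwise |·|:
  S → 4
  T → 6
  (S ⋈[g=h] T) → 5
  γ[h; SUM(g)→a]((S ⋈[g=h] T)) → 2

== RESULT ==
h | a
1 | 4
4 | 4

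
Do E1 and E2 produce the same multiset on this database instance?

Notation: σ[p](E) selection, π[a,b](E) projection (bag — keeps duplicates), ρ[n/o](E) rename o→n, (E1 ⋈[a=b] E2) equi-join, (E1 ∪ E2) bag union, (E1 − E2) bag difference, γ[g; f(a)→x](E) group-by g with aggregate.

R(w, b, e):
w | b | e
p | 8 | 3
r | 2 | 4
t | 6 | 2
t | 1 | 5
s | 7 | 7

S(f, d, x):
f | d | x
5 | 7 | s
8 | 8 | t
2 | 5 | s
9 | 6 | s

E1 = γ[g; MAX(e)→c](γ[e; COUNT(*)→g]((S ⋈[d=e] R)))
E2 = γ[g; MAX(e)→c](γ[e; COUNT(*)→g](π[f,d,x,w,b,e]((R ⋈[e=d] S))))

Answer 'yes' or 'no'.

E1 row counts bottom-up:
  S → 4
  R → 5
  (S ⋈[d=e] R) → 2
  γ[e; COUNT(*)→g]((S ⋈[d=e] R)) → 2
  γ[g; MAX(e)→c](γ[e; COUNT(*)→g]((S ⋈[d=e] R))) → 1
E2 row counts bottom-up:
  R → 5
  S → 4
  (R ⋈[e=d] S) → 2
  π[f,d,x,w,b,e]((R ⋈[e=d] S)) → 2
  γ[e; COUNT(*)→g](π[f,d,x,w,b,e]((R ⋈[e=d] S))) → 2
  γ[g; MAX(e)→c](γ[e; COUNT(*)→g](π[f,d,x,w,b,e]((R ⋈[e=d] S)))) → 1

E1 and E2 produce the same multiset:
g | c
1 | 7

yes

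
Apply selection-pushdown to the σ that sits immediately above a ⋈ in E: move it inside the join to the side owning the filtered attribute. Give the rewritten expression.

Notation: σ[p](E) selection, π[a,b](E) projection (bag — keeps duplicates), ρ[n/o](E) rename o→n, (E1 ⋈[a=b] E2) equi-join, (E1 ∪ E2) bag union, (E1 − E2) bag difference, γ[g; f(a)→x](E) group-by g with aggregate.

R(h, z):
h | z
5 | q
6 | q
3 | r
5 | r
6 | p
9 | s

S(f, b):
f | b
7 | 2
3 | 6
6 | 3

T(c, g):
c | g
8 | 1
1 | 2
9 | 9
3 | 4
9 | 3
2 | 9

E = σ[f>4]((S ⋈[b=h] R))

σ filters on f, owned by the left side.
E' = (σ[f>4](S) ⋈[b=h] R)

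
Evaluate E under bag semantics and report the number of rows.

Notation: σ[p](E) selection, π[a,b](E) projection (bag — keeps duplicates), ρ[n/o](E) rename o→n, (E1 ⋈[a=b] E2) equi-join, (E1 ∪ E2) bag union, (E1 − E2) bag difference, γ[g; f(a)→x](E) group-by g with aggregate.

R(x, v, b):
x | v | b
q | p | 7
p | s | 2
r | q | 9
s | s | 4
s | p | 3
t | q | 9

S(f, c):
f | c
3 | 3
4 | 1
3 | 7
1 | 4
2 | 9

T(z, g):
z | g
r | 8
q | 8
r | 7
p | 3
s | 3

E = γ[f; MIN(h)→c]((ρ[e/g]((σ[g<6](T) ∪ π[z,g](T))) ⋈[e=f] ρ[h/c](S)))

Subexpression sizes:
  T → 5
  σ[g<6](T) → 2
  T → 5
  π[z,g](T) → 5
  (σ[g<6](T) ∪ π[z,g](T)) → 7
  ρ[e/g]((σ[g<6](T) ∪ π[z,g](T))) → 7
  S → 5
  ρ[h/c](S) → 5
  (ρ[e/g]((σ[g<6](T) ∪ π[z,g](T))) ⋈[e=f] ρ[h/c](S)) → 8
  γ[f; MIN(h)→c]((ρ[e/g]((σ[g<6](T) ∪ π[z,g](T))) ⋈[e=f] ρ[h/c](S))) → 1

|E| = 1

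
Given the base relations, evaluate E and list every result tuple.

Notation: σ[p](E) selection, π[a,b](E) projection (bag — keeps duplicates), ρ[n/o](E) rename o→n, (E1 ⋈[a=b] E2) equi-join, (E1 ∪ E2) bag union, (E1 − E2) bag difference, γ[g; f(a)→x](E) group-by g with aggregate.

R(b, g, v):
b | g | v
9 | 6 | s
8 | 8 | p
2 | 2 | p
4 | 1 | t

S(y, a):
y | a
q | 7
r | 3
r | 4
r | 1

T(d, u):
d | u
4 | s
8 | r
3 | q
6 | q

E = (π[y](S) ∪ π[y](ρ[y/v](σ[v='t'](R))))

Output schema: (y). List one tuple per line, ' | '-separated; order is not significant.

Subexpression sizes:
  S → 4
  π[y](S) → 4
  R → 4
  σ[v='t'](R) → 1
  ρ[y/v](σ[v='t'](R)) → 1
  π[y](ρ[y/v](σ[v='t'](R))) → 1
  (π[y](S) ∪ π[y](ρ[y/v](σ[v='t'](R)))) → 5

== RESULT ==
y
q
r
r
r
t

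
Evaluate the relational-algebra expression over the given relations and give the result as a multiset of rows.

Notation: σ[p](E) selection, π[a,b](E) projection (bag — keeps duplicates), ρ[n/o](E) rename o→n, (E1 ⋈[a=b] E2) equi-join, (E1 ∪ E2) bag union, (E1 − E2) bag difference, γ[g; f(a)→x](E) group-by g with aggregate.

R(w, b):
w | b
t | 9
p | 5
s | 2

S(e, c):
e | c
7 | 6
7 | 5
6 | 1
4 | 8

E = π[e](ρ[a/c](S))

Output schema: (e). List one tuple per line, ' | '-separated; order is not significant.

Row counts bottom-up:
  S → 4
  ρ[a/c](S) → 4
  π[e](ρ[a/c](S)) → 4

== RESULT ==
e
4
6
7
7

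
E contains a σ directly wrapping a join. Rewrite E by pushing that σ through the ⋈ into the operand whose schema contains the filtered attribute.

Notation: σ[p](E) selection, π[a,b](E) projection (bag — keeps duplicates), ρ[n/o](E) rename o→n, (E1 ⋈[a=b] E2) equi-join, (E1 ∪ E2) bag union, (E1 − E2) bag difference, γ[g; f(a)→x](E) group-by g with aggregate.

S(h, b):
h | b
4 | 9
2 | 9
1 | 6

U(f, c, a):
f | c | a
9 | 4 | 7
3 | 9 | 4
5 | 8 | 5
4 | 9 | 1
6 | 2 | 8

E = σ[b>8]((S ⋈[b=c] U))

σ filters on b, owned by the left side.
E' = (σ[b>8](S) ⋈[b=c] U)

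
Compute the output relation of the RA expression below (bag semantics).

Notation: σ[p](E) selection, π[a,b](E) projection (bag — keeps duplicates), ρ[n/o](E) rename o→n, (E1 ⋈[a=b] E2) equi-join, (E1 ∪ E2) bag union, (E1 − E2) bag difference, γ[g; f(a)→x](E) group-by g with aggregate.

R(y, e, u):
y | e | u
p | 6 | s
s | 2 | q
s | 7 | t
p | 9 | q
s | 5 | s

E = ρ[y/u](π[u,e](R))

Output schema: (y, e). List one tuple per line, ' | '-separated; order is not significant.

Row counts bottom-up:
  R → 5
  π[u,e](R) → 5
  ρ[y/u](π[u,e](R)) → 5

== RESULT ==
y | e
q | 2
q | 9
s | 5
s | 6
t | 7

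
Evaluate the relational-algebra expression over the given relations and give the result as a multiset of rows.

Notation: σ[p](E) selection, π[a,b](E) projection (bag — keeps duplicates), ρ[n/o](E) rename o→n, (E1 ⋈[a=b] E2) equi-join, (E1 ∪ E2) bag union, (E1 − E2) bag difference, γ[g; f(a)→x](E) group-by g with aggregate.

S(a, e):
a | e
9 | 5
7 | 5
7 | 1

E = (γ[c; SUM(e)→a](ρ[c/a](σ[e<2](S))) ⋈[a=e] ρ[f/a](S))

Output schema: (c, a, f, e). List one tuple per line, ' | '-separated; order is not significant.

Subexpression sizes:
  S → 3
  σ[e<2](S) → 1
  ρ[c/a](σ[e<2](S)) → 1
  γ[c; SUM(e)→a](ρ[c/a](σ[e<2](S))) → 1
  S → 3
  ρ[f/a](S) → 3
  (γ[c; SUM(e)→a](ρ[c/a](σ[e<2](S))) ⋈[a=e] ρ[f/a](S)) → 1

== RESULT ==
c | a | f | e
7 | 1 | 7 | 1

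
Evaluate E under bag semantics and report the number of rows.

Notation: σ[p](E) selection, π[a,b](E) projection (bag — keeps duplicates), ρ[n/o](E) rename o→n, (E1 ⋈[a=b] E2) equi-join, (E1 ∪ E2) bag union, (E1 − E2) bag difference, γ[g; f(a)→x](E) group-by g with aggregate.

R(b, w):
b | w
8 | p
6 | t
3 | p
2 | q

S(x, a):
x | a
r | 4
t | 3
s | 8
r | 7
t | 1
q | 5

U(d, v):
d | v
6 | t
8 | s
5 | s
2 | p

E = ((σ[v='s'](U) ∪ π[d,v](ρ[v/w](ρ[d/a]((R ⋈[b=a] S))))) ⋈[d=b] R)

Subexpression sizes:
  U → 4
  σ[v='s'](U) → 2
  R → 4
  S → 6
  (R ⋈[b=a] S) → 2
  ρ[d/a]((R ⋈[b=a] S)) → 2
  ρ[v/w](ρ[d/a]((R ⋈[b=a] S))) → 2
  π[d,v](ρ[v/w](ρ[d/a]((R ⋈[b=a] S)))) → 2
  (σ[v='s'](U) ∪ π[d,v](ρ[v/w](ρ[d/a]((R ⋈[b=a] S))))) → 4
  R → 4
  ((σ[v='s'](U) ∪ π[d,v](ρ[v/w](ρ[d/a]((R ⋈[b=a] S))))) ⋈[d=b] R) → 3

|E| = 3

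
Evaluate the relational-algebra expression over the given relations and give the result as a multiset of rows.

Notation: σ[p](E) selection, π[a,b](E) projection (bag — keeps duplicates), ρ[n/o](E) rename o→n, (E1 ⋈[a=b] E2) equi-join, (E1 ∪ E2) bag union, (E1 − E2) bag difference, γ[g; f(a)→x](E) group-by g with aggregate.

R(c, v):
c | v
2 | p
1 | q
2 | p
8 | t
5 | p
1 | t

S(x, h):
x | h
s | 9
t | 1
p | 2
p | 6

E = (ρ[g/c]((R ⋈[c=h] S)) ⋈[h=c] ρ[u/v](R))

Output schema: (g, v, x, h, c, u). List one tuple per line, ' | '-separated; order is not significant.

Row counts bottom-up:
  R → 6
  S → 4
  (R ⋈[c=h] S) → 4
  ρ[g/c]((R ⋈[c=h] S)) → 4
  R → 6
  ρ[u/v](R) → 6
  (ρ[g/c]((R ⋈[c=h] S)) ⋈[h=c] ρ[u/v](R)) → 8

== RESULT ==
g | v | x | h | c | u
1 | q | t | 1 | 1 | q
1 | q | t | 1 | 1 | t
1 | t | t | 1 | 1 | q
1 | t | t | 1 | 1 | t
2 | p | p | 2 | 2 | p
2 | p | p | 2 | 2 | p
2 | p | p | 2 | 2 | p
2 | p | p | 2 | 2 | p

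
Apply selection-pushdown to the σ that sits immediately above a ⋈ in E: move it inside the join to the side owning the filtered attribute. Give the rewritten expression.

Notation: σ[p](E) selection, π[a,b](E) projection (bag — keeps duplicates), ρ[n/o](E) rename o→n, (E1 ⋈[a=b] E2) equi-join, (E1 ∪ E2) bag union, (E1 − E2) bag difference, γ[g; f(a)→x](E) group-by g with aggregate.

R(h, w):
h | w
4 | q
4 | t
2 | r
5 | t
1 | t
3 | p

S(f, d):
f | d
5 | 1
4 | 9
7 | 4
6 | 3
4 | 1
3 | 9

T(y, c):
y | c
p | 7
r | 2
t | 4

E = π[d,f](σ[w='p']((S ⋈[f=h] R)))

σ filters on w, owned by the right side.
E' = π[d,f]((S ⋈[f=h] σ[w='p'](R)))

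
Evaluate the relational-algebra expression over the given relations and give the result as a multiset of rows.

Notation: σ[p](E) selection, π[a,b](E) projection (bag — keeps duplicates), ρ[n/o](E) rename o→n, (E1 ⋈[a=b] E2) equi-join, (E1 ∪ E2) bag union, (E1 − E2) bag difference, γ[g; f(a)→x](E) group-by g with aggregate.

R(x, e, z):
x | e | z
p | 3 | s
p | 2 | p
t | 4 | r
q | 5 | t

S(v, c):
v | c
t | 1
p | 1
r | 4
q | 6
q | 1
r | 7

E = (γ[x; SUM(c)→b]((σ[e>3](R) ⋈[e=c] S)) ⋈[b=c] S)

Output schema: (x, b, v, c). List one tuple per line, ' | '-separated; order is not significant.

Subexpression sizes:
  R → 4
  σ[e>3](R) → 2
  S → 6
  (σ[e>3](R) ⋈[e=c] S) → 1
  γ[x; SUM(c)→b]((σ[e>3](R) ⋈[e=c] S)) → 1
  S → 6
  (γ[x; SUM(c)→b]((σ[e>3](R) ⋈[e=c] S)) ⋈[b=c] S) → 1

== RESULT ==
x | b | v | c
t | 4 | r | 4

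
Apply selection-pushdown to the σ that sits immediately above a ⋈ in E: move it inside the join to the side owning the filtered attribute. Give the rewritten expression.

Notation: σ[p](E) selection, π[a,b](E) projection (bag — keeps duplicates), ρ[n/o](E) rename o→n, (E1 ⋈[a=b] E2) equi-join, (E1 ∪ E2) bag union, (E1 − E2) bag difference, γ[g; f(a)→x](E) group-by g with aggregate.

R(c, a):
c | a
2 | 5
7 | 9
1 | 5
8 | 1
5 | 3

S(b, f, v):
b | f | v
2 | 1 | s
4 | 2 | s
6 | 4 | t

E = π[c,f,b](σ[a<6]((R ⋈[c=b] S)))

σ filters on a, owned by the left side.
E' = π[c,f,b]((σ[a<6](R) ⋈[c=b] S))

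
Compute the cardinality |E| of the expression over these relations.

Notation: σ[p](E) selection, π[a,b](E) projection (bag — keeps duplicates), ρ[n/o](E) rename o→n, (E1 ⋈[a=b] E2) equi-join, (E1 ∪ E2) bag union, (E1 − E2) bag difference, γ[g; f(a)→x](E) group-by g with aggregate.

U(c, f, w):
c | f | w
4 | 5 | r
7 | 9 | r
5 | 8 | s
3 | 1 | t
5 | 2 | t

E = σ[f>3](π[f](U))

Stepwise |·|:
  U → 5
  π[f](U) → 5
  σ[f>3](π[f](U)) → 3

|E| = 3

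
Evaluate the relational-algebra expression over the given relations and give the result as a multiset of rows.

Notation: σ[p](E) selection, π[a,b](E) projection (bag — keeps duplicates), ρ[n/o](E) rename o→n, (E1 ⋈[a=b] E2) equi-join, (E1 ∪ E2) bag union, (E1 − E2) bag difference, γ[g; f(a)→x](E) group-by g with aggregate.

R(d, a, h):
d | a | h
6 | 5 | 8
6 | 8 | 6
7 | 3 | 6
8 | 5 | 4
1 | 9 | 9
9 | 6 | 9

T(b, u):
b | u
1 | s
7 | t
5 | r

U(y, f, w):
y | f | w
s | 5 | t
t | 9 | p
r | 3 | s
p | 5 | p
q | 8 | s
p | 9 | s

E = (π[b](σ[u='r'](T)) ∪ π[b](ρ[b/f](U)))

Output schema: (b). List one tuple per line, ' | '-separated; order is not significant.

Row counts bottom-up:
  T → 3
  σ[u='r'](T) → 1
  π[b](σ[u='r'](T)) → 1
  U → 6
  ρ[b/f](U) → 6
  π[b](ρ[b/f](U)) → 6
  (π[b](σ[u='r'](T)) ∪ π[b](ρ[b/f](U))) → 7

== RESULT ==
b
3
5
5
5
8
9
9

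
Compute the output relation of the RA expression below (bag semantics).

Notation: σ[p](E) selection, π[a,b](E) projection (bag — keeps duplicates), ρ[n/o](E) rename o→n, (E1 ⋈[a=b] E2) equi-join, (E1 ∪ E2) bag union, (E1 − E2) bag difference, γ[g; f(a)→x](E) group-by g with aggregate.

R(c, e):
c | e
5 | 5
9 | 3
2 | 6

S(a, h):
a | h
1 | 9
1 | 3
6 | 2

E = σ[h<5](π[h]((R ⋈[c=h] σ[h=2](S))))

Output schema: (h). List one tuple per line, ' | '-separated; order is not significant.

Stepwise |·|:
  R → 3
  S → 3
  σ[h=2](S) → 1
  (R ⋈[c=h] σ[h=2](S)) → 1
  π[h]((R ⋈[c=h] σ[h=2](S))) → 1
  σ[h<5](π[h]((R ⋈[c=h] σ[h=2](S)))) → 1

== RESULT ==
h
2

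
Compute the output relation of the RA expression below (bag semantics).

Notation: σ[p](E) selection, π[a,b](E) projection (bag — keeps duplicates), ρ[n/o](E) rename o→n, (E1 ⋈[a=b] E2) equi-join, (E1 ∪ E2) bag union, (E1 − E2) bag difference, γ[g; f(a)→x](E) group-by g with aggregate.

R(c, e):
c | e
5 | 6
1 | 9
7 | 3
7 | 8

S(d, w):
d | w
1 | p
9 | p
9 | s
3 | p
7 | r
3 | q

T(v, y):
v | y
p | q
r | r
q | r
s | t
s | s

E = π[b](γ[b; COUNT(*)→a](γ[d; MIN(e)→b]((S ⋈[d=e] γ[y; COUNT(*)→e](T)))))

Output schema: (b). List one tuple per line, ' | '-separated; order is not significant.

Subexpression sizes:
  S → 6
  T → 5
  γ[y; COUNT(*)→e](T) → 4
  (S ⋈[d=e] γ[y; COUNT(*)→e](T)) → 3
  γ[d; MIN(e)→b]((S ⋈[d=e] γ[y; COUNT(*)→e](T))) → 1
  γ[b; COUNT(*)→a](γ[d; MIN(e)→b]((S ⋈[d=e] γ[y; COUNT(*)→e](T)))) → 1
  π[b](γ[b; COUNT(*)→a](γ[d; MIN(e)→b]((S ⋈[d=e] γ[y; COUNT(*)→e](T))))) → 1

== RESULT ==
b
1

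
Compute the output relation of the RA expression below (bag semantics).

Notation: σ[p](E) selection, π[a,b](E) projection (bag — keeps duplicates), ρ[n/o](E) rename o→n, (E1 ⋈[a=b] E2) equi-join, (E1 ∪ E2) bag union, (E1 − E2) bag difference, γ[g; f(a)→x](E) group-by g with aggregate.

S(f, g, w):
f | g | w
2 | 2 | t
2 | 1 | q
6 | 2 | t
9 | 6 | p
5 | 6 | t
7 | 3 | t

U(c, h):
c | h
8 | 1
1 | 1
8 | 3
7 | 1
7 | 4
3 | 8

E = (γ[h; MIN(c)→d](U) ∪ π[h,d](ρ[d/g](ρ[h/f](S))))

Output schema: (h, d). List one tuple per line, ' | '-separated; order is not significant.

Subexpression sizes:
  U → 6
  γ[h; MIN(c)→d](U) → 4
  S → 6
  ρ[h/f](S) → 6
  ρ[d/g](ρ[h/f](S)) → 6
  π[h,d](ρ[d/g](ρ[h/f](S))) → 6
  (γ[h; MIN(c)→d](U) ∪ π[h,d](ρ[d/g](ρ[h/f](S)))) → 10

== RESULT ==
h | d
1 | 1
2 | 1
2 | 2
3 | 8
4 | 7
5 | 6
6 | 2
7 | 3
8 | 3
9 | 6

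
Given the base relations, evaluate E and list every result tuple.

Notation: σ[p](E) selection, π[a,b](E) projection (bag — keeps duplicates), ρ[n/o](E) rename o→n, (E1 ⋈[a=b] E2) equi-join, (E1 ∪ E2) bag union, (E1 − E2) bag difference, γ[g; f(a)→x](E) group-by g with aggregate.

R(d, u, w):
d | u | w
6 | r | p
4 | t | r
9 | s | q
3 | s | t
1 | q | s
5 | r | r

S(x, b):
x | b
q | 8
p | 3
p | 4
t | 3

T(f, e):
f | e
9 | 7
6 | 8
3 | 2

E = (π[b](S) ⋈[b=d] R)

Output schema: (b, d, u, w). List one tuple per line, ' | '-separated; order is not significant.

Subexpression sizes:
  S → 4
  π[b](S) → 4
  R → 6
  (π[b](S) ⋈[b=d] R) → 3

== RESULT ==
b | d | u | w
3 | 3 | s | t
3 | 3 | s | t
4 | 4 | t | r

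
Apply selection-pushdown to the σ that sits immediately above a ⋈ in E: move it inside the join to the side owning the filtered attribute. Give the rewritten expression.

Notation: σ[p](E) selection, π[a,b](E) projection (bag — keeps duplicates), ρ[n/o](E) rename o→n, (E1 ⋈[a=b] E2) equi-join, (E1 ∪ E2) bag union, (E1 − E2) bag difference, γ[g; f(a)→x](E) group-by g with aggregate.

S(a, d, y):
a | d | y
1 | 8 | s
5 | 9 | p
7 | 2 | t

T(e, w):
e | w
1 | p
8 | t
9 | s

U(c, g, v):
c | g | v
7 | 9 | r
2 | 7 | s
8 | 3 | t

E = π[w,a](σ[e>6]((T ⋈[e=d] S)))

σ filters on e, owned by the left side.
E' = π[w,a]((σ[e>6](T) ⋈[e=d] S))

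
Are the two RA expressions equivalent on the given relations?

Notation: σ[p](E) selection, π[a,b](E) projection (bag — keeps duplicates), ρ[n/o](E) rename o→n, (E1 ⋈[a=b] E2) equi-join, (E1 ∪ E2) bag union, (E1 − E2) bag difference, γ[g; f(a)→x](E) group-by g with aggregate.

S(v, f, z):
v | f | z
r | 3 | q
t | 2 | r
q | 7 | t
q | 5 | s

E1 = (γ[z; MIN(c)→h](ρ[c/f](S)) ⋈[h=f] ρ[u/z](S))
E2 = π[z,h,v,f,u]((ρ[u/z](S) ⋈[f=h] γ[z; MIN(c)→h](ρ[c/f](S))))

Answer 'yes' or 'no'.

E1 stepwise |·|:
  S → 4
  ρ[c/f](S) → 4
  γ[z; MIN(c)→h](ρ[c/f](S)) → 4
  S → 4
  ρ[u/z](S) → 4
  (γ[z; MIN(c)→h](ρ[c/f](S)) ⋈[h=f] ρ[u/z](S)) → 4
E2 stepwise |·|:
  S → 4
  ρ[u/z](S) → 4
  S → 4
  ρ[c/f](S) → 4
  γ[z; MIN(c)→h](ρ[c/f](S)) → 4
  (ρ[u/z](S) ⋈[f=h] γ[z; MIN(c)→h](ρ[c/f](S))) → 4
  π[z,h,v,f,u]((ρ[u/z](S) ⋈[f=h] γ[z; MIN(c)→h](ρ[c/f](S)))) → 4

E1 and E2 produce the same multiset:
z | h | v | f | u
q | 3 | r | 3 | q
r | 2 | t | 2 | r
s | 5 | q | 5 | s
t | 7 | q | 7 | t

yes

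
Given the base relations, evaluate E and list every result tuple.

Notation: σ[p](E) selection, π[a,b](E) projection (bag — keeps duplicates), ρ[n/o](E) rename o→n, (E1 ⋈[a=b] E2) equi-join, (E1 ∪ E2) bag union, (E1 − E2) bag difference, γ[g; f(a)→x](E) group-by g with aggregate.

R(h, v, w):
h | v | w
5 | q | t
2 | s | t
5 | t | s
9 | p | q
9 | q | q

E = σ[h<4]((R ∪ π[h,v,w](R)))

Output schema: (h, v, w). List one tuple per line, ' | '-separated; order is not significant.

Subexpression sizes:
  R → 5
  R → 5
  π[h,v,w](R) → 5
  (R ∪ π[h,v,w](R)) → 10
  σ[h<4]((R ∪ π[h,v,w](R))) → 2

== RESULT ==
h | v | w
2 | s | t
2 | s | t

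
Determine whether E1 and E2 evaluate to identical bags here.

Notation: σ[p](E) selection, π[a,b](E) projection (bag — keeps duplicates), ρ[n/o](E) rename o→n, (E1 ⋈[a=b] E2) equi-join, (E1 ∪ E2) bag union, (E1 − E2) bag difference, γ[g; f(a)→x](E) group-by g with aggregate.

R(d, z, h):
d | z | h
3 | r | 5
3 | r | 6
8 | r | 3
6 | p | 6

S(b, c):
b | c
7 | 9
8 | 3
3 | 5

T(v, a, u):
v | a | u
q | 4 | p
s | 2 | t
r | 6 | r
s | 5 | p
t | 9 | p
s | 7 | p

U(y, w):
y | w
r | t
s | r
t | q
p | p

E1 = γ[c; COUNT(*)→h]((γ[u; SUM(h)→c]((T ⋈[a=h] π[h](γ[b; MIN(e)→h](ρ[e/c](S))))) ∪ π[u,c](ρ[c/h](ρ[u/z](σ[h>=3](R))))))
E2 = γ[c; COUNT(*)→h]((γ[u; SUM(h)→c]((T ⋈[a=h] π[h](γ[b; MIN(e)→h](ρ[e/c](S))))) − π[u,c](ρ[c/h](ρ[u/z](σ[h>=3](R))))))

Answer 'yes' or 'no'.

E1 row counts bottom-up:
  T → 6
  S → 3
  ρ[e/c](S) → 3
  γ[b; MIN(e)→h](ρ[e/c](S)) → 3
  π[h](γ[b; MIN(e)→h](ρ[e/c](S))) → 3
  (T ⋈[a=h] π[h](γ[b; MIN(e)→h](ρ[e/c](S)))) → 2
  γ[u; SUM(h)→c]((T ⋈[a=h] π[h](γ[b; MIN(e)→h](ρ[e/c](S))))) → 1
  R → 4
  σ[h>=3](R) → 4
  ρ[u/z](σ[h>=3](R)) → 4
  ρ[c/h](ρ[u/z](σ[h>=3](R))) → 4
  π[u,c](ρ[c/h](ρ[u/z](σ[h>=3](R)))) → 4
  (γ[u; SUM(h)→c]((T ⋈[a=h] π[h](γ[b; MIN(e)→h](ρ[e/c](S))))) ∪ π[u,c](ρ[c/h](ρ[u/z](σ[h>=3](R))))) → 5
  γ[c; COUNT(*)→h]((γ[u; SUM(h)→c]((T ⋈[a=h] π[h](γ[b; MIN(e)→h](ρ[e/c](S))))) ∪ π[u,c](ρ[c/h](ρ[u/z](σ[h>=3](R)))))) → 4
E2 row counts bottom-up:
  T → 6
  S → 3
  ρ[e/c](S) → 3
  γ[b; MIN(e)→h](ρ[e/c](S)) → 3
  π[h](γ[b; MIN(e)→h](ρ[e/c](S))) → 3
  (T ⋈[a=h] π[h](γ[b; MIN(e)→h](ρ[e/c](S)))) → 2
  γ[u; SUM(h)→c]((T ⋈[a=h] π[h](γ[b; MIN(e)→h](ρ[e/c](S))))) → 1
  R → 4
  σ[h>=3](R) → 4
  ρ[u/z](σ[h>=3](R)) → 4
  ρ[c/h](ρ[u/z](σ[h>=3](R))) → 4
  π[u,c](ρ[c/h](ρ[u/z](σ[h>=3](R)))) → 4
  (γ[u; SUM(h)→c]((T ⋈[a=h] π[h](γ[b; MIN(e)→h](ρ[e/c](S))))) − π[u,c](ρ[c/h](ρ[u/z](σ[h>=3](R))))) → 1
  γ[c; COUNT(*)→h]((γ[u; SUM(h)→c]((T ⋈[a=h] π[h](γ[b; MIN(e)→h](ρ[e/c](S))))) − π[u,c](ρ[c/h](ρ[u/z](σ[h>=3](R)))))) → 1

E1 result:
c | h
3 | 1
5 | 1
6 | 2
14 | 1
E2 result:
c | h
14 | 1
Witness: (6, 2) appears 1× in E1 but 0× in E2.

no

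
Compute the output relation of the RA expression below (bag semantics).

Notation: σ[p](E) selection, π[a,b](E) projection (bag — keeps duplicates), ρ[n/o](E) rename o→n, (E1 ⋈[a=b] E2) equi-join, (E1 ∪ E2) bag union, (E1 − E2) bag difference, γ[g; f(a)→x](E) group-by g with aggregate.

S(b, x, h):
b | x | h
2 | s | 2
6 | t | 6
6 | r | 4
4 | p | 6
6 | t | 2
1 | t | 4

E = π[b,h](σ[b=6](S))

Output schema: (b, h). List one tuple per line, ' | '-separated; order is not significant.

Subexpression sizes:
  S → 6
  σ[b=6](S) → 3
  π[b,h](σ[b=6](S)) → 3

== RESULT ==
b | h
6 | 2
6 | 4
6 | 6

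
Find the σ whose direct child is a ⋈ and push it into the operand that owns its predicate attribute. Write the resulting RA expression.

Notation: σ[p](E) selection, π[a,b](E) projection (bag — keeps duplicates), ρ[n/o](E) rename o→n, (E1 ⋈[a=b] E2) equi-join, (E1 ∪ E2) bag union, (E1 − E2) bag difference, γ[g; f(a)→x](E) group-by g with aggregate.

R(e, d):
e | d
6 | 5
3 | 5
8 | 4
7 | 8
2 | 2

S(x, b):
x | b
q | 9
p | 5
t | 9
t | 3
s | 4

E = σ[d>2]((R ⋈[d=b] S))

σ filters on d, owned by the left side.
E' = (σ[d>2](R) ⋈[d=b] S)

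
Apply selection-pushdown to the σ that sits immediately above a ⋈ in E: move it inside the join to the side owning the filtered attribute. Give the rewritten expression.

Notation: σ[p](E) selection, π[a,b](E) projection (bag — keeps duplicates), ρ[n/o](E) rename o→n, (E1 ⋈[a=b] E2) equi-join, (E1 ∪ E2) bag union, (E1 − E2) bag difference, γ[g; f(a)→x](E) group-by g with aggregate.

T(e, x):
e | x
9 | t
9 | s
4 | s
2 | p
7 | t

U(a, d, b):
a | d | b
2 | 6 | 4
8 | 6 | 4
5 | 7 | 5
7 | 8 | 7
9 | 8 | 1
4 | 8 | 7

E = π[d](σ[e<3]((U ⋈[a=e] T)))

σ filters on e, owned by the right side.
E' = π[d]((U ⋈[a=e] σ[e<3](T)))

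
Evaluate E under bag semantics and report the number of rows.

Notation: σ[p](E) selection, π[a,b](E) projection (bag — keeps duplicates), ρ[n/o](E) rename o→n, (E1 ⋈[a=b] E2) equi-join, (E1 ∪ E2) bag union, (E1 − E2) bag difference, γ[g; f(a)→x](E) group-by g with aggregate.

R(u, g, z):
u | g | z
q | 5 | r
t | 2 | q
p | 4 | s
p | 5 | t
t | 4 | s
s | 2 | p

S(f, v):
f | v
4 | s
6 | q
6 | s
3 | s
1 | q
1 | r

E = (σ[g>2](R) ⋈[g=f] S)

Stepwise |·|:
  R → 6
  σ[g>2](R) → 4
  S → 6
  (σ[g>2](R) ⋈[g=f] S) → 2

|E| = 2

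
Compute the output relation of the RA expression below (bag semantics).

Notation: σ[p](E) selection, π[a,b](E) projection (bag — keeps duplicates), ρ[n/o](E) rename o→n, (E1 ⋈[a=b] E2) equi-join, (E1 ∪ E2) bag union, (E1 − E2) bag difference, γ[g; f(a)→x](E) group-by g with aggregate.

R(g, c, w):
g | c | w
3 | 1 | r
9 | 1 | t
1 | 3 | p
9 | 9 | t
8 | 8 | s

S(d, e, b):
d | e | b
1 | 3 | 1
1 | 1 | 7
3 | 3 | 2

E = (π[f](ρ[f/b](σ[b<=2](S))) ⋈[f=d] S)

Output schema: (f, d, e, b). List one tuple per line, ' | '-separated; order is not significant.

Row counts bottom-up:
  S → 3
  σ[b<=2](S) → 2
  ρ[f/b](σ[b<=2](S)) → 2
  π[f](ρ[f/b](σ[b<=2](S))) → 2
  S → 3
  (π[f](ρ[f/b](σ[b<=2](S))) ⋈[f=d] S) → 2

== RESULT ==
f | d | e | b
1 | 1 | 1 | 7
1 | 1 | 3 | 1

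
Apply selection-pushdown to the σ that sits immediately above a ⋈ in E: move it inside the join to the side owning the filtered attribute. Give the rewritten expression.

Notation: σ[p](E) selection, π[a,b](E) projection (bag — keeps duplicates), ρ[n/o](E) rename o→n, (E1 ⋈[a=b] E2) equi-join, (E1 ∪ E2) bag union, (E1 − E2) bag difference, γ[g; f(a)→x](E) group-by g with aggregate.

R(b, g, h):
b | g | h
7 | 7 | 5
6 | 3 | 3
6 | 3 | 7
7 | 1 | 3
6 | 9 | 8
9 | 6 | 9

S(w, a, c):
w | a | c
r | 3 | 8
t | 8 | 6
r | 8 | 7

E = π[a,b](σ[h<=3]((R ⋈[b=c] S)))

σ filters on h, owned by the left side.
E' = π[a,b]((σ[h<=3](R) ⋈[b=c] S))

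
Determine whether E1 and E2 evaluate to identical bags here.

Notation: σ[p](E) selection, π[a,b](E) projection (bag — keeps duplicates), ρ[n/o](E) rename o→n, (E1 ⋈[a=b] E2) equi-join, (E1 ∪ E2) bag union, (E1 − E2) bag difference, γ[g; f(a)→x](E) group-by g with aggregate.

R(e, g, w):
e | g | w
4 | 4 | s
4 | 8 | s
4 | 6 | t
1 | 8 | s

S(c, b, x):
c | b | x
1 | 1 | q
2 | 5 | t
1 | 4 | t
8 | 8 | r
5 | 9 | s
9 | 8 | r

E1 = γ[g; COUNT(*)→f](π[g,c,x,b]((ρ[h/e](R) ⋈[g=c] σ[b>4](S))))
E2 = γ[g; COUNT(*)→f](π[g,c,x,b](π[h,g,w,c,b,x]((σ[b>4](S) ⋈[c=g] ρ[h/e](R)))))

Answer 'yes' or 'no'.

E1 row counts bottom-up:
  R → 4
  ρ[h/e](R) → 4
  S → 6
  σ[b>4](S) → 4
  (ρ[h/e](R) ⋈[g=c] σ[b>4](S)) → 2
  π[g,c,x,b]((ρ[h/e](R) ⋈[g=c] σ[b>4](S))) → 2
  γ[g; COUNT(*)→f](π[g,c,x,b]((ρ[h/e](R) ⋈[g=c] σ[b>4](S)))) → 1
E2 row counts bottom-up:
  S → 6
  σ[b>4](S) → 4
  R → 4
  ρ[h/e](R) → 4
  (σ[b>4](S) ⋈[c=g] ρ[h/e](R)) → 2
  π[h,g,w,c,b,x]((σ[b>4](S) ⋈[c=g] ρ[h/e](R))) → 2
  π[g,c,x,b](π[h,g,w,c,b,x]((σ[b>4](S) ⋈[c=g] ρ[h/e](R)))) → 2
  γ[g; COUNT(*)→f](π[g,c,x,b](π[h,g,w,c,b,x]((σ[b>4](S) ⋈[c=g] ρ[h/e](R))))) → 1

E1 and E2 produce the same multiset:
g | f
8 | 2

yes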